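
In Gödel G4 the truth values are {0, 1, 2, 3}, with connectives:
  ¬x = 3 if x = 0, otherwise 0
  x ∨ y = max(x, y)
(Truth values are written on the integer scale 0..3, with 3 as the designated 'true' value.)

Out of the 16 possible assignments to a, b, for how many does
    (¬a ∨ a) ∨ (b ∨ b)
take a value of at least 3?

a = 0, b = 0 ↦ 3  ≥
a = 0, b = 1 ↦ 3  ≥
a = 0, b = 2 ↦ 3  ≥
a = 0, b = 3 ↦ 3  ≥
a = 1, b = 0 ↦ 1  <
a = 1, b = 1 ↦ 1  <
a = 1, b = 2 ↦ 2  <
a = 1, b = 3 ↦ 3  ≥
a = 2, b = 0 ↦ 2  <
a = 2, b = 1 ↦ 2  <
a = 2, b = 2 ↦ 2  <
a = 2, b = 3 ↦ 3  ≥
a = 3, b = 0 ↦ 3  ≥
a = 3, b = 1 ↦ 3  ≥
a = 3, b = 2 ↦ 3  ≥
a = 3, b = 3 ↦ 3  ≥
So 10 of the 16 assignments meet the threshold.

10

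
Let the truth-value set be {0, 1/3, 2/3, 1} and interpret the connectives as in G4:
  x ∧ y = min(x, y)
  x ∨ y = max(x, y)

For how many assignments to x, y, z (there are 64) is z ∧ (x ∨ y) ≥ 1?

value 1: 7 assignments (counts)
value 2/3: 17 assignments
value 1/3: 21 assignments
value 0: 19 assignments
So 7 of the 64 assignments meet the threshold.

7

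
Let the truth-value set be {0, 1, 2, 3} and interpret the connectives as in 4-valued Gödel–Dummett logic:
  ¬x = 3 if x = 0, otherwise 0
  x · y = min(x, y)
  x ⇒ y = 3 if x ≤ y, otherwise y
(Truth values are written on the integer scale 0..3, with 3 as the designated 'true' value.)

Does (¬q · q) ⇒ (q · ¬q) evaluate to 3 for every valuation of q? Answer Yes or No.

q = 0 ↦ 3
q = 1 ↦ 3
q = 2 ↦ 3
q = 3 ↦ 3
Every assignment gives a value ≥ 3.

Yes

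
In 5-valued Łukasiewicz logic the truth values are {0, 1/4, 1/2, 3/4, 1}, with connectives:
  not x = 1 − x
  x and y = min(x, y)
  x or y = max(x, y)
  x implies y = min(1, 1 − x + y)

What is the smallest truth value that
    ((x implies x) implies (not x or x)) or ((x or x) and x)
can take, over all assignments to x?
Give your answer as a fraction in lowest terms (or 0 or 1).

Take x = 1/2:
x implies x = 1/2 implies 1/2 = 1
not x = not 1/2 = 1/2
not x or x = 1/2 or 1/2 = 1/2
(x implies x) implies (not x or x) = 1 implies 1/2 = 1/2
x or x = 1/2 or 1/2 = 1/2
(x or x) and x = 1/2 and 1/2 = 1/2
((x implies x) implies (not x or x)) or ((x or x) and x) = 1/2 or 1/2 = 1/2
No assignment yields a value below 1/2, so this is the minimum.

1/2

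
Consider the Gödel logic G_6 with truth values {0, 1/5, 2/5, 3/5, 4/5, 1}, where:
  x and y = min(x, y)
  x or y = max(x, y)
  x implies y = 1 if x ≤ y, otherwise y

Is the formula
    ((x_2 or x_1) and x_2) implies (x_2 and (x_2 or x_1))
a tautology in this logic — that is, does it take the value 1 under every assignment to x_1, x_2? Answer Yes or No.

At x_1 = 1/5, x_2 = 2/5, for instance:
x_2 or x_1 = 2/5 or 1/5 = 2/5
(x_2 or x_1) and x_2 = 2/5 and 2/5 = 2/5
x_2 and (x_2 or x_1) = 2/5 and 2/5 = 2/5
((x_2 or x_1) and x_2) implies (x_2 and (x_2 or x_1)) = 2/5 implies 2/5 = 1
and checking the remaining 35 assignments likewise gives ≥ 1 in every case.

Yes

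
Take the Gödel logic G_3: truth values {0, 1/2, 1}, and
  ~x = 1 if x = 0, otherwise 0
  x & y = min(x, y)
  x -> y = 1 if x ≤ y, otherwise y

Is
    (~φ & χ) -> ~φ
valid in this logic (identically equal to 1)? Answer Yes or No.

Yes

φ = 0, χ = 0 ↦ 1
φ = 0, χ = 1/2 ↦ 1
φ = 0, χ = 1 ↦ 1
φ = 1/2, χ = 0 ↦ 1
φ = 1/2, χ = 1/2 ↦ 1
φ = 1/2, χ = 1 ↦ 1
φ = 1, χ = 0 ↦ 1
φ = 1, χ = 1/2 ↦ 1
φ = 1, χ = 1 ↦ 1
Every assignment gives a value ≥ 1.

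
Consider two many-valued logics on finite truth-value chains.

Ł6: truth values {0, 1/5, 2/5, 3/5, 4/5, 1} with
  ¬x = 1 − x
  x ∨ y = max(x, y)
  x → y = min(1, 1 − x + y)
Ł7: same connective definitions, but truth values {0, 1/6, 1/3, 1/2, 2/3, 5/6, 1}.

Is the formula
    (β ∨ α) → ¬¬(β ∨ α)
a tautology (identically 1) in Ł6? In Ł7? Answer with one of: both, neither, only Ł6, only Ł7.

both

In Ł6: every assignment gives 1 — tautology.
In Ł7: every assignment gives 1 — tautology.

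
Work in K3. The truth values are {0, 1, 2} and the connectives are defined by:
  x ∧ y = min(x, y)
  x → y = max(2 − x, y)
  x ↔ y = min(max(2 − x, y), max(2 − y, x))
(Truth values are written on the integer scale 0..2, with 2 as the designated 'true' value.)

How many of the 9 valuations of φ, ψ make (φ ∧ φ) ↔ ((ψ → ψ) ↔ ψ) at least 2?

φ = 0, ψ = 0 ↦ 2  ≥
φ = 0, ψ = 1 ↦ 1  <
φ = 0, ψ = 2 ↦ 0  <
φ = 1, ψ = 0 ↦ 1  <
φ = 1, ψ = 1 ↦ 1  <
φ = 1, ψ = 2 ↦ 1  <
φ = 2, ψ = 0 ↦ 0  <
φ = 2, ψ = 1 ↦ 1  <
φ = 2, ψ = 2 ↦ 2  ≥
So 2 of the 9 assignments meet the threshold.

2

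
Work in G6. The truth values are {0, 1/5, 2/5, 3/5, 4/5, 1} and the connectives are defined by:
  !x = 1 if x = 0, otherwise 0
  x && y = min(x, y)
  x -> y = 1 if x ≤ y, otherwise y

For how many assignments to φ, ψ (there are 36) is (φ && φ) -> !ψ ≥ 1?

11

value 1: 11 assignments (counts)
value 0: 25 assignments
So 11 of the 36 assignments meet the threshold.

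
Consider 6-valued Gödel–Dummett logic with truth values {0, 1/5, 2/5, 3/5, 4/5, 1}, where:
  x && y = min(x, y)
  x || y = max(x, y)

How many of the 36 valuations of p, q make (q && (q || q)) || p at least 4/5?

value 1: 11 assignments (counts)
value 4/5: 9 assignments (counts)
value 3/5: 7 assignments
value 2/5: 5 assignments
value 1/5: 3 assignments
value 0: 1 assignment
So 20 of the 36 assignments meet the threshold.

20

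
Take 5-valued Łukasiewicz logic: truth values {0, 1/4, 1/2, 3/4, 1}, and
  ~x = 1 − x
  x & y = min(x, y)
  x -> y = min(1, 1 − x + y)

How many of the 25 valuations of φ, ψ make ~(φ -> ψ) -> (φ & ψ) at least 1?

19

value 1: 19 assignments (counts)
value 3/4: 2 assignments
value 1/2: 2 assignments
value 1/4: 1 assignment
value 0: 1 assignment
So 19 of the 25 assignments meet the threshold.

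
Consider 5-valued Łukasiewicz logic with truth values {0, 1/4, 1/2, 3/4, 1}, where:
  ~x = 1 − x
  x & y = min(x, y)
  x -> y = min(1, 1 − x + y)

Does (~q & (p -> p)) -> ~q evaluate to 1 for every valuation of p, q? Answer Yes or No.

At p = 1/4, q = 3/4, for instance:
~q = ~3/4 = 1/4
p -> p = 1/4 -> 1/4 = 1
~q & (p -> p) = 1/4 & 1 = 1/4
(~q & (p -> p)) -> ~q = 1/4 -> 1/4 = 1
and checking the remaining 24 assignments likewise gives ≥ 1 in every case.

Yes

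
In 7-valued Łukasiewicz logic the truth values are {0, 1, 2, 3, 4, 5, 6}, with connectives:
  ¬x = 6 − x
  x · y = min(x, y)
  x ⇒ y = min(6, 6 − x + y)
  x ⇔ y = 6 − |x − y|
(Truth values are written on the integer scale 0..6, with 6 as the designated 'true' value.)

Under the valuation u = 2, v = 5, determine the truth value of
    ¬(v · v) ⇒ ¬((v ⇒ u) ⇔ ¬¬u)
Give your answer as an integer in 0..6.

v · v = 5 · 5 = 5
¬(v · v) = ¬5 = 1
v ⇒ u = 5 ⇒ 2 = 3
¬u = ¬2 = 4
¬¬u = ¬4 = 2
(v ⇒ u) ⇔ ¬¬u = 3 ⇔ 2 = 5
¬((v ⇒ u) ⇔ ¬¬u) = ¬5 = 1
¬(v · v) ⇒ ¬((v ⇒ u) ⇔ ¬¬u) = 1 ⇒ 1 = 6

6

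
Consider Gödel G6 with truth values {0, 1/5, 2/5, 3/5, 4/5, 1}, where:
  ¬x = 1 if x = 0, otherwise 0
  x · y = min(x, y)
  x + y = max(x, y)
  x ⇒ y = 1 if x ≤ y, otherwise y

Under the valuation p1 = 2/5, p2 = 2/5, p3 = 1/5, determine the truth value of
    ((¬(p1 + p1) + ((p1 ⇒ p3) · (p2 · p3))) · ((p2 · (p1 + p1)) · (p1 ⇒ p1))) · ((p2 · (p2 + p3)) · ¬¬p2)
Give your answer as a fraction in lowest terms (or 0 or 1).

1/5

p1 + p1 = 2/5 + 2/5 = 2/5
¬(p1 + p1) = ¬2/5 = 0
p1 ⇒ p3 = 2/5 ⇒ 1/5 = 1/5
p2 · p3 = 2/5 · 1/5 = 1/5
(p1 ⇒ p3) · (p2 · p3) = 1/5 · 1/5 = 1/5
¬(p1 + p1) + ((p1 ⇒ p3) · (p2 · p3)) = 0 + 1/5 = 1/5
p1 + p1 = 2/5 + 2/5 = 2/5
p2 · (p1 + p1) = 2/5 · 2/5 = 2/5
p1 ⇒ p1 = 2/5 ⇒ 2/5 = 1
(p2 · (p1 + p1)) · (p1 ⇒ p1) = 2/5 · 1 = 2/5
(¬(p1 + p1) + ((p1 ⇒ p3) · (p2 · p3))) · ((p2 · (p1 + p1)) · (p1 ⇒ p1)) = 1/5 · 2/5 = 1/5
p2 + p3 = 2/5 + 1/5 = 2/5
p2 · (p2 + p3) = 2/5 · 2/5 = 2/5
¬p2 = ¬2/5 = 0
¬¬p2 = ¬0 = 1
(p2 · (p2 + p3)) · ¬¬p2 = 2/5 · 1 = 2/5
((¬(p1 + p1) + ((p1 ⇒ p3) · (p2 · p3))) · ((p2 · (p1 + p1)) · (p1 ⇒ p1))) · ((p2 · (p2 + p3)) · ¬¬p2) = 1/5 · 2/5 = 1/5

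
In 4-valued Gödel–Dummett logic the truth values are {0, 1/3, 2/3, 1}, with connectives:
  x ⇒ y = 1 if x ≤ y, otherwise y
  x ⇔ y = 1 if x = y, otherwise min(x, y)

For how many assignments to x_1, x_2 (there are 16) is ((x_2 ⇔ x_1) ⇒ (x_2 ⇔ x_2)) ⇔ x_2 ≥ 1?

4

x_1 = 0, x_2 = 0 ↦ 0  <
x_1 = 0, x_2 = 1/3 ↦ 1/3  <
x_1 = 0, x_2 = 2/3 ↦ 2/3  <
x_1 = 0, x_2 = 1 ↦ 1  ≥
x_1 = 1/3, x_2 = 0 ↦ 0  <
x_1 = 1/3, x_2 = 1/3 ↦ 1/3  <
x_1 = 1/3, x_2 = 2/3 ↦ 2/3  <
x_1 = 1/3, x_2 = 1 ↦ 1  ≥
x_1 = 2/3, x_2 = 0 ↦ 0  <
x_1 = 2/3, x_2 = 1/3 ↦ 1/3  <
x_1 = 2/3, x_2 = 2/3 ↦ 2/3  <
x_1 = 2/3, x_2 = 1 ↦ 1  ≥
x_1 = 1, x_2 = 0 ↦ 0  <
x_1 = 1, x_2 = 1/3 ↦ 1/3  <
x_1 = 1, x_2 = 2/3 ↦ 2/3  <
x_1 = 1, x_2 = 1 ↦ 1  ≥
So 4 of the 16 assignments meet the threshold.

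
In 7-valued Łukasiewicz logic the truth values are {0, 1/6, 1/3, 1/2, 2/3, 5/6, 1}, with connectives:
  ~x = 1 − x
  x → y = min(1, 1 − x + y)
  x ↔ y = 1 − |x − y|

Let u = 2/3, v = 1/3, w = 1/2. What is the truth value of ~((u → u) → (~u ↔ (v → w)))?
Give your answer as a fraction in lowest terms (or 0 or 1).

2/3

u → u = 2/3 → 2/3 = 1
~u = ~2/3 = 1/3
v → w = 1/3 → 1/2 = 1
~u ↔ (v → w) = 1/3 ↔ 1 = 1/3
(u → u) → (~u ↔ (v → w)) = 1 → 1/3 = 1/3
~((u → u) → (~u ↔ (v → w))) = ~1/3 = 2/3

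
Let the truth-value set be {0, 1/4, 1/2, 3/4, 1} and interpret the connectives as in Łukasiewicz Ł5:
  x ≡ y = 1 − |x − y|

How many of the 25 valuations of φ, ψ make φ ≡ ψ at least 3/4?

13

value 1: 5 assignments (counts)
value 3/4: 8 assignments (counts)
value 1/2: 6 assignments
value 1/4: 4 assignments
value 0: 2 assignments
So 13 of the 25 assignments meet the threshold.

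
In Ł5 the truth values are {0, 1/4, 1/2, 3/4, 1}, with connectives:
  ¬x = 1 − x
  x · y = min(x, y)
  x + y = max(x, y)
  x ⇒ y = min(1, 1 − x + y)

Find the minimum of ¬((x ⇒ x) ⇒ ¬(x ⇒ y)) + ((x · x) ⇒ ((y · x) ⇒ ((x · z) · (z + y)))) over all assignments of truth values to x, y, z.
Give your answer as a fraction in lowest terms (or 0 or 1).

1/2

Take x = 1, y = 1/2, z = 0:
x ⇒ x = 1 ⇒ 1 = 1
x ⇒ y = 1 ⇒ 1/2 = 1/2
¬(x ⇒ y) = ¬1/2 = 1/2
(x ⇒ x) ⇒ ¬(x ⇒ y) = 1 ⇒ 1/2 = 1/2
¬((x ⇒ x) ⇒ ¬(x ⇒ y)) = ¬1/2 = 1/2
x · x = 1 · 1 = 1
y · x = 1/2 · 1 = 1/2
x · z = 1 · 0 = 0
z + y = 0 + 1/2 = 1/2
(x · z) · (z + y) = 0 · 1/2 = 0
(y · x) ⇒ ((x · z) · (z + y)) = 1/2 ⇒ 0 = 1/2
(x · x) ⇒ ((y · x) ⇒ ((x · z) · (z + y))) = 1 ⇒ 1/2 = 1/2
¬((x ⇒ x) ⇒ ¬(x ⇒ y)) + ((x · x) ⇒ ((y · x) ⇒ ((x · z) · (z + y)))) = 1/2 + 1/2 = 1/2
No assignment yields a value below 1/2, so this is the minimum.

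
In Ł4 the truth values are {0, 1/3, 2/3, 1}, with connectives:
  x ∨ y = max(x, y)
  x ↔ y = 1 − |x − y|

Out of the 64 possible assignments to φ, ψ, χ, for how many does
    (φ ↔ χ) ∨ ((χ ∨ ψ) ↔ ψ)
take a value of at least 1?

value 1: 46 assignments (counts)
value 2/3: 13 assignments
value 1/3: 4 assignments
value 0: 1 assignment
So 46 of the 64 assignments meet the threshold.

46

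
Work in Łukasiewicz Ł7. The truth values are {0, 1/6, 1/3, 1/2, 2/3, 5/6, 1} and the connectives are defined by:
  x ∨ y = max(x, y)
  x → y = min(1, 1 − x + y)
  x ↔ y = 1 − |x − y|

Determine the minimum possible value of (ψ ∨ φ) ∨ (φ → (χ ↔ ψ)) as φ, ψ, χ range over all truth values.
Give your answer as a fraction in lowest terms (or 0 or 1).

1/2

Take φ = 1/2, ψ = 0, χ = 1:
ψ ∨ φ = 0 ∨ 1/2 = 1/2
χ ↔ ψ = 1 ↔ 0 = 0
φ → (χ ↔ ψ) = 1/2 → 0 = 1/2
(ψ ∨ φ) ∨ (φ → (χ ↔ ψ)) = 1/2 ∨ 1/2 = 1/2
No assignment yields a value below 1/2, so this is the minimum.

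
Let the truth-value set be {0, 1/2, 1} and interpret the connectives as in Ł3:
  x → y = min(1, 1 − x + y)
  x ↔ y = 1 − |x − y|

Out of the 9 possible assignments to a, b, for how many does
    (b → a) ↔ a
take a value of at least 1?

5

a = 0, b = 0 ↦ 0  <
a = 0, b = 1/2 ↦ 1/2  <
a = 0, b = 1 ↦ 1  ≥
a = 1/2, b = 0 ↦ 1/2  <
a = 1/2, b = 1/2 ↦ 1/2  <
a = 1/2, b = 1 ↦ 1  ≥
a = 1, b = 0 ↦ 1  ≥
a = 1, b = 1/2 ↦ 1  ≥
a = 1, b = 1 ↦ 1  ≥
So 5 of the 9 assignments meet the threshold.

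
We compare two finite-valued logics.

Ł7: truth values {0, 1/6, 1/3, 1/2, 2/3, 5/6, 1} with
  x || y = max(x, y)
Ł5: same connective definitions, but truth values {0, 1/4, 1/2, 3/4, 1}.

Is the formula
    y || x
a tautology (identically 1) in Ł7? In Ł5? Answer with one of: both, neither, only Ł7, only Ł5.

neither

In Ł7: at x = 0, y = 0 the value is 0 — not a tautology.
In Ł5: at x = 0, y = 0 the value is 0 — not a tautology.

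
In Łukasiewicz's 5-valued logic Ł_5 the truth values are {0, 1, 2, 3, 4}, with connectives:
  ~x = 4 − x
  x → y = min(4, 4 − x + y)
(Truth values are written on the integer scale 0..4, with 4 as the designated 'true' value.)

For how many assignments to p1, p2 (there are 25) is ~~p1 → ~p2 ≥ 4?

value 4: 15 assignments (counts)
value 3: 4 assignments
value 2: 3 assignments
value 1: 2 assignments
value 0: 1 assignment
So 15 of the 25 assignments meet the threshold.

15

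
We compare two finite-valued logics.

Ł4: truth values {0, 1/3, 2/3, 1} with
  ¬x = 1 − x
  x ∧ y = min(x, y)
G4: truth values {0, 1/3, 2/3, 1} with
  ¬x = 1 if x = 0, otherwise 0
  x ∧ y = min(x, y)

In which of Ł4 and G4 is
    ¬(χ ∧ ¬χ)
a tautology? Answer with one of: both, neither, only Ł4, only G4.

In Ł4: at χ = 1/3 the value is 2/3 — not a tautology.
In G4: every assignment gives 1 — tautology.

only G4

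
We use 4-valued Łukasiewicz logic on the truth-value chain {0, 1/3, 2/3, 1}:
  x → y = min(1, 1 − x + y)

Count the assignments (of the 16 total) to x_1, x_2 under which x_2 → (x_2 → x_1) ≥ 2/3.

x_1 = 0, x_2 = 0 ↦ 1  ≥
x_1 = 0, x_2 = 1/3 ↦ 1  ≥
x_1 = 0, x_2 = 2/3 ↦ 2/3  ≥
x_1 = 0, x_2 = 1 ↦ 0  <
x_1 = 1/3, x_2 = 0 ↦ 1  ≥
x_1 = 1/3, x_2 = 1/3 ↦ 1  ≥
x_1 = 1/3, x_2 = 2/3 ↦ 1  ≥
x_1 = 1/3, x_2 = 1 ↦ 1/3  <
x_1 = 2/3, x_2 = 0 ↦ 1  ≥
x_1 = 2/3, x_2 = 1/3 ↦ 1  ≥
x_1 = 2/3, x_2 = 2/3 ↦ 1  ≥
x_1 = 2/3, x_2 = 1 ↦ 2/3  ≥
x_1 = 1, x_2 = 0 ↦ 1  ≥
x_1 = 1, x_2 = 1/3 ↦ 1  ≥
x_1 = 1, x_2 = 2/3 ↦ 1  ≥
x_1 = 1, x_2 = 1 ↦ 1  ≥
So 14 of the 16 assignments meet the threshold.

14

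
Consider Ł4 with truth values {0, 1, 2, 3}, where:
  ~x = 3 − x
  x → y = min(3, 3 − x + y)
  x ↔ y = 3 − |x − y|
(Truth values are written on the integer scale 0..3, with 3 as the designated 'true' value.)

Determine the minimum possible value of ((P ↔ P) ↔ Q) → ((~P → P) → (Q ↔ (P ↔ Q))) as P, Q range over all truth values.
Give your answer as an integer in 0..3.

2

Take P = 1, Q = 3:
P ↔ P = 1 ↔ 1 = 3
(P ↔ P) ↔ Q = 3 ↔ 3 = 3
~P = ~1 = 2
~P → P = 2 → 1 = 2
P ↔ Q = 1 ↔ 3 = 1
Q ↔ (P ↔ Q) = 3 ↔ 1 = 1
(~P → P) → (Q ↔ (P ↔ Q)) = 2 → 1 = 2
((P ↔ P) ↔ Q) → ((~P → P) → (Q ↔ (P ↔ Q))) = 3 → 2 = 2
No assignment yields a value below 2, so this is the minimum.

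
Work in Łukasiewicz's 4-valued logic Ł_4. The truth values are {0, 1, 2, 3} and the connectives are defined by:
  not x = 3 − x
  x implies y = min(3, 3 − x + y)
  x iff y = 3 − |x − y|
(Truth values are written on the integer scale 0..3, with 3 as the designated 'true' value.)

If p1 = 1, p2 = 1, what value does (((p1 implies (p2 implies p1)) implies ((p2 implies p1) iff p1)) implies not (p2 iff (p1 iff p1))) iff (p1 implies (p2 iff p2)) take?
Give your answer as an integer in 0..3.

p2 implies p1 = 1 implies 1 = 3
p1 implies (p2 implies p1) = 1 implies 3 = 3
p2 implies p1 = 1 implies 1 = 3
(p2 implies p1) iff p1 = 3 iff 1 = 1
(p1 implies (p2 implies p1)) implies ((p2 implies p1) iff p1) = 3 implies 1 = 1
p1 iff p1 = 1 iff 1 = 3
p2 iff (p1 iff p1) = 1 iff 3 = 1
not (p2 iff (p1 iff p1)) = not 1 = 2
((p1 implies (p2 implies p1)) implies ((p2 implies p1) iff p1)) implies not (p2 iff (p1 iff p1)) = 1 implies 2 = 3
p2 iff p2 = 1 iff 1 = 3
p1 implies (p2 iff p2) = 1 implies 3 = 3
(((p1 implies (p2 implies p1)) implies ((p2 implies p1) iff p1)) implies not (p2 iff (p1 iff p1))) iff (p1 implies (p2 iff p2)) = 3 iff 3 = 3

3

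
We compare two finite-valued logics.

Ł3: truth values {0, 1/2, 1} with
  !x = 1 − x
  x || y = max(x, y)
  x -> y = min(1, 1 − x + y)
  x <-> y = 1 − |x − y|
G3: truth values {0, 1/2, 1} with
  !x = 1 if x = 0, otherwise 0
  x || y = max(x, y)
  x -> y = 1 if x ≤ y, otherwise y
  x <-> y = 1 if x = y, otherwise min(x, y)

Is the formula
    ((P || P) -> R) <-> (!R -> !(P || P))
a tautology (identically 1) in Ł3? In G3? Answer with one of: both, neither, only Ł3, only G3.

only Ł3

In Ł3: every assignment gives 1 — tautology.
In G3: at P = 1, R = 1/2 the value is 1/2 — not a tautology.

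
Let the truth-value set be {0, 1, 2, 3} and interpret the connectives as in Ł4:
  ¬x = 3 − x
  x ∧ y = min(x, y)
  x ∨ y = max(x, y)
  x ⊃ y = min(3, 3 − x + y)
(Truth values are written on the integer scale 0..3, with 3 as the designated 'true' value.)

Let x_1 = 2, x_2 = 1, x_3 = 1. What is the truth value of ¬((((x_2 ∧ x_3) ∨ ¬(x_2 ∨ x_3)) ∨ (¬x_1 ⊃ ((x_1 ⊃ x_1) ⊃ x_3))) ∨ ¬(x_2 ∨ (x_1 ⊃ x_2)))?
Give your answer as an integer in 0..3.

x_2 ∧ x_3 = 1 ∧ 1 = 1
x_2 ∨ x_3 = 1 ∨ 1 = 1
¬(x_2 ∨ x_3) = ¬1 = 2
(x_2 ∧ x_3) ∨ ¬(x_2 ∨ x_3) = 1 ∨ 2 = 2
¬x_1 = ¬2 = 1
x_1 ⊃ x_1 = 2 ⊃ 2 = 3
(x_1 ⊃ x_1) ⊃ x_3 = 3 ⊃ 1 = 1
¬x_1 ⊃ ((x_1 ⊃ x_1) ⊃ x_3) = 1 ⊃ 1 = 3
((x_2 ∧ x_3) ∨ ¬(x_2 ∨ x_3)) ∨ (¬x_1 ⊃ ((x_1 ⊃ x_1) ⊃ x_3)) = 2 ∨ 3 = 3
x_1 ⊃ x_2 = 2 ⊃ 1 = 2
x_2 ∨ (x_1 ⊃ x_2) = 1 ∨ 2 = 2
¬(x_2 ∨ (x_1 ⊃ x_2)) = ¬2 = 1
(((x_2 ∧ x_3) ∨ ¬(x_2 ∨ x_3)) ∨ (¬x_1 ⊃ ((x_1 ⊃ x_1) ⊃ x_3))) ∨ ¬(x_2 ∨ (x_1 ⊃ x_2)) = 3 ∨ 1 = 3
¬((((x_2 ∧ x_3) ∨ ¬(x_2 ∨ x_3)) ∨ (¬x_1 ⊃ ((x_1 ⊃ x_1) ⊃ x_3))) ∨ ¬(x_2 ∨ (x_1 ⊃ x_2))) = ¬3 = 0

0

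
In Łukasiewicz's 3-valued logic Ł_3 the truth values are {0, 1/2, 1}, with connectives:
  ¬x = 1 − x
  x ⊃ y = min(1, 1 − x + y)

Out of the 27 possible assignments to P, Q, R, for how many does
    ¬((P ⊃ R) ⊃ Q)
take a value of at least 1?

value 1: 6 assignments (counts)
value 1/2: 8 assignments
value 0: 13 assignments
So 6 of the 27 assignments meet the threshold.

6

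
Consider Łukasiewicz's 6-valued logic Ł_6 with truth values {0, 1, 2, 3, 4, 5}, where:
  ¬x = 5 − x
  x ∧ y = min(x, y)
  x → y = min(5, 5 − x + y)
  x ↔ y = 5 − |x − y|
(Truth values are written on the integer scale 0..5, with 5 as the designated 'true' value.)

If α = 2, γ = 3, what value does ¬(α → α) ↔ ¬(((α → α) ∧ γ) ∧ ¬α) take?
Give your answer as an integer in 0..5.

3

α → α = 2 → 2 = 5
¬(α → α) = ¬5 = 0
α → α = 2 → 2 = 5
(α → α) ∧ γ = 5 ∧ 3 = 3
¬α = ¬2 = 3
((α → α) ∧ γ) ∧ ¬α = 3 ∧ 3 = 3
¬(((α → α) ∧ γ) ∧ ¬α) = ¬3 = 2
¬(α → α) ↔ ¬(((α → α) ∧ γ) ∧ ¬α) = 0 ↔ 2 = 3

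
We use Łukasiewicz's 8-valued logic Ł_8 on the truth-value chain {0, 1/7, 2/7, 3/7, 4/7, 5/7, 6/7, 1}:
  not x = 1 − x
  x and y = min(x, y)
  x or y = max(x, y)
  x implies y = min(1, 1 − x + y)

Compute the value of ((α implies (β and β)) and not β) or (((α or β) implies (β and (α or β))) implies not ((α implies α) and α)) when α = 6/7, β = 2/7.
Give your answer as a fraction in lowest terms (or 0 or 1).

β and β = 2/7 and 2/7 = 2/7
α implies (β and β) = 6/7 implies 2/7 = 3/7
not β = not 2/7 = 5/7
(α implies (β and β)) and not β = 3/7 and 5/7 = 3/7
α or β = 6/7 or 2/7 = 6/7
α or β = 6/7 or 2/7 = 6/7
β and (α or β) = 2/7 and 6/7 = 2/7
(α or β) implies (β and (α or β)) = 6/7 implies 2/7 = 3/7
α implies α = 6/7 implies 6/7 = 1
(α implies α) and α = 1 and 6/7 = 6/7
not ((α implies α) and α) = not 6/7 = 1/7
((α or β) implies (β and (α or β))) implies not ((α implies α) and α) = 3/7 implies 1/7 = 5/7
((α implies (β and β)) and not β) or (((α or β) implies (β and (α or β))) implies not ((α implies α) and α)) = 3/7 or 5/7 = 5/7

5/7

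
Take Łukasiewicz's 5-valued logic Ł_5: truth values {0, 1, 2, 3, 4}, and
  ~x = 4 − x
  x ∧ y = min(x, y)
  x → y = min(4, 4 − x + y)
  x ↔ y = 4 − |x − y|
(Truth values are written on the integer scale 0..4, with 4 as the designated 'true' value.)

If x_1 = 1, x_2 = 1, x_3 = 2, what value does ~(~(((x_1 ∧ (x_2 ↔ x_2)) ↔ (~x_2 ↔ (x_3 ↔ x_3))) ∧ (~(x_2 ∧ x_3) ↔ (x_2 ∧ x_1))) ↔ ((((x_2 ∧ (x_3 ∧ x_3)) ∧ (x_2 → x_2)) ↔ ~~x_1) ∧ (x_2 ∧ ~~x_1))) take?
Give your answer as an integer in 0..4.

1

x_2 ↔ x_2 = 1 ↔ 1 = 4
x_1 ∧ (x_2 ↔ x_2) = 1 ∧ 4 = 1
~x_2 = ~1 = 3
x_3 ↔ x_3 = 2 ↔ 2 = 4
~x_2 ↔ (x_3 ↔ x_3) = 3 ↔ 4 = 3
(x_1 ∧ (x_2 ↔ x_2)) ↔ (~x_2 ↔ (x_3 ↔ x_3)) = 1 ↔ 3 = 2
x_2 ∧ x_3 = 1 ∧ 2 = 1
~(x_2 ∧ x_3) = ~1 = 3
x_2 ∧ x_1 = 1 ∧ 1 = 1
~(x_2 ∧ x_3) ↔ (x_2 ∧ x_1) = 3 ↔ 1 = 2
((x_1 ∧ (x_2 ↔ x_2)) ↔ (~x_2 ↔ (x_3 ↔ x_3))) ∧ (~(x_2 ∧ x_3) ↔ (x_2 ∧ x_1)) = 2 ∧ 2 = 2
~(((x_1 ∧ (x_2 ↔ x_2)) ↔ (~x_2 ↔ (x_3 ↔ x_3))) ∧ (~(x_2 ∧ x_3) ↔ (x_2 ∧ x_1))) = ~2 = 2
x_3 ∧ x_3 = 2 ∧ 2 = 2
x_2 ∧ (x_3 ∧ x_3) = 1 ∧ 2 = 1
x_2 → x_2 = 1 → 1 = 4
(x_2 ∧ (x_3 ∧ x_3)) ∧ (x_2 → x_2) = 1 ∧ 4 = 1
~x_1 = ~1 = 3
~~x_1 = ~3 = 1
((x_2 ∧ (x_3 ∧ x_3)) ∧ (x_2 → x_2)) ↔ ~~x_1 = 1 ↔ 1 = 4
~x_1 = ~1 = 3
~~x_1 = ~3 = 1
x_2 ∧ ~~x_1 = 1 ∧ 1 = 1
(((x_2 ∧ (x_3 ∧ x_3)) ∧ (x_2 → x_2)) ↔ ~~x_1) ∧ (x_2 ∧ ~~x_1) = 4 ∧ 1 = 1
~(((x_1 ∧ (x_2 ↔ x_2)) ↔ (~x_2 ↔ (x_3 ↔ x_3))) ∧ (~(x_2 ∧ x_3) ↔ (x_2 ∧ x_1))) ↔ ((((x_2 ∧ (x_3 ∧ x_3)) ∧ (x_2 → x_2)) ↔ ~~x_1) ∧ (x_2 ∧ ~~x_1)) = 2 ↔ 1 = 3
~(~(((x_1 ∧ (x_2 ↔ x_2)) ↔ (~x_2 ↔ (x_3 ↔ x_3))) ∧ (~(x_2 ∧ x_3) ↔ (x_2 ∧ x_1))) ↔ ((((x_2 ∧ (x_3 ∧ x_3)) ∧ (x_2 → x_2)) ↔ ~~x_1) ∧ (x_2 ∧ ~~x_1))) = ~3 = 1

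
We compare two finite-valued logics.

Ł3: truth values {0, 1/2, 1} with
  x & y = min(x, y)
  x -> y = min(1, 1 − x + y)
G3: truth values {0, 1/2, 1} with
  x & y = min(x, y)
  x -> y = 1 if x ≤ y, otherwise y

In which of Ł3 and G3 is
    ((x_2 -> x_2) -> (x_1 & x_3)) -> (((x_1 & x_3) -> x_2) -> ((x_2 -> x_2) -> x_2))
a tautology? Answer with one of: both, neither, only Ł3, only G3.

both

In Ł3: every assignment gives 1 — tautology.
In G3: every assignment gives 1 — tautology.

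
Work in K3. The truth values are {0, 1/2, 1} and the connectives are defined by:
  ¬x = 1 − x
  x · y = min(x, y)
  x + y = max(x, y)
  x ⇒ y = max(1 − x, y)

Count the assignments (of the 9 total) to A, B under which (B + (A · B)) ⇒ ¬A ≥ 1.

A = 0, B = 0 ↦ 1  ≥
A = 0, B = 1/2 ↦ 1  ≥
A = 0, B = 1 ↦ 1  ≥
A = 1/2, B = 0 ↦ 1  ≥
A = 1/2, B = 1/2 ↦ 1/2  <
A = 1/2, B = 1 ↦ 1/2  <
A = 1, B = 0 ↦ 1  ≥
A = 1, B = 1/2 ↦ 1/2  <
A = 1, B = 1 ↦ 0  <
So 5 of the 9 assignments meet the threshold.

5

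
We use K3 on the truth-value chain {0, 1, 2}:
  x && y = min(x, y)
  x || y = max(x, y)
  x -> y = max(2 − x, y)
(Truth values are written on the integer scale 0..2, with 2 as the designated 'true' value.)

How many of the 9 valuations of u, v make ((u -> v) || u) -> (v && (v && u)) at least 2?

1

u = 0, v = 0 ↦ 0  <
u = 0, v = 1 ↦ 0  <
u = 0, v = 2 ↦ 0  <
u = 1, v = 0 ↦ 1  <
u = 1, v = 1 ↦ 1  <
u = 1, v = 2 ↦ 1  <
u = 2, v = 0 ↦ 0  <
u = 2, v = 1 ↦ 1  <
u = 2, v = 2 ↦ 2  ≥
So 1 of the 9 assignments meets the threshold.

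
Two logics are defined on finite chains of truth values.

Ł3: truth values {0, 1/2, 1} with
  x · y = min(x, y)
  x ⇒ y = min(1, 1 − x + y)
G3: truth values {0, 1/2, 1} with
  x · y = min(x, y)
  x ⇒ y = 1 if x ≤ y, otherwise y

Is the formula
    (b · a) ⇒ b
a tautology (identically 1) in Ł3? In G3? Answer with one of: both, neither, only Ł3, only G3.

both

In Ł3: every assignment gives 1 — tautology.
In G3: every assignment gives 1 — tautology.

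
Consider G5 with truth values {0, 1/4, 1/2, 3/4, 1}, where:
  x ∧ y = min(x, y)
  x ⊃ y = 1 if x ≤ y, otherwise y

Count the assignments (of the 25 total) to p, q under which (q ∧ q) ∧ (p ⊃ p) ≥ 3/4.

value 1: 5 assignments (counts)
value 3/4: 5 assignments (counts)
value 1/2: 5 assignments
value 1/4: 5 assignments
value 0: 5 assignments
So 10 of the 25 assignments meet the threshold.

10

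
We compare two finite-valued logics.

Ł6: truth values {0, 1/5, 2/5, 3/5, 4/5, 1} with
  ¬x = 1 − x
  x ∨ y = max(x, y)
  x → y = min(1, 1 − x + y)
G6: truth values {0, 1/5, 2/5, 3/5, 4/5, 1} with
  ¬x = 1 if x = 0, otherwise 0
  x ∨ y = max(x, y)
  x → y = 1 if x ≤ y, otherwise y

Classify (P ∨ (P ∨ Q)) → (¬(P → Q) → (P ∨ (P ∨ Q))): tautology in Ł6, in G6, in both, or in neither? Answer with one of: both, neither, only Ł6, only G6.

both

In Ł6: every assignment gives 1 — tautology.
In G6: every assignment gives 1 — tautology.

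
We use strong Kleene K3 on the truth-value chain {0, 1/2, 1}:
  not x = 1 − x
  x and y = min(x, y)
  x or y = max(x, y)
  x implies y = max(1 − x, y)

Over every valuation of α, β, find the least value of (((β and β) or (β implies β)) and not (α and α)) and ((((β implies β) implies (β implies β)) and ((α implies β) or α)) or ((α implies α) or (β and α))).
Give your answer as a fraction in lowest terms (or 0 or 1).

Take α = 1, β = 0:
β and β = 0 and 0 = 0
β implies β = 0 implies 0 = 1
(β and β) or (β implies β) = 0 or 1 = 1
α and α = 1 and 1 = 1
not (α and α) = not 1 = 0
((β and β) or (β implies β)) and not (α and α) = 1 and 0 = 0
β implies β = 0 implies 0 = 1
β implies β = 0 implies 0 = 1
(β implies β) implies (β implies β) = 1 implies 1 = 1
α implies β = 1 implies 0 = 0
(α implies β) or α = 0 or 1 = 1
((β implies β) implies (β implies β)) and ((α implies β) or α) = 1 and 1 = 1
α implies α = 1 implies 1 = 1
β and α = 0 and 1 = 0
(α implies α) or (β and α) = 1 or 0 = 1
(((β implies β) implies (β implies β)) and ((α implies β) or α)) or ((α implies α) or (β and α)) = 1 or 1 = 1
(((β and β) or (β implies β)) and not (α and α)) and ((((β implies β) implies (β implies β)) and ((α implies β) or α)) or ((α implies α) or (β and α))) = 0 and 1 = 0
No assignment yields a value below 0, so this is the minimum.

0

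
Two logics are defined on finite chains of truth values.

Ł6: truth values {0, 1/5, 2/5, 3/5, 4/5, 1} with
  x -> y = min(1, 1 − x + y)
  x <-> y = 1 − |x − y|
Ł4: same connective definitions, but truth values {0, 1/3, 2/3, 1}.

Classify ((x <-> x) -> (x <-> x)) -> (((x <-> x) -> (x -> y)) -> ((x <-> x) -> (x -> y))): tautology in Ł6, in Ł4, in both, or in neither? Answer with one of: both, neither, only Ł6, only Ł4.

In Ł6: every assignment gives 1 — tautology.
In Ł4: every assignment gives 1 — tautology.

both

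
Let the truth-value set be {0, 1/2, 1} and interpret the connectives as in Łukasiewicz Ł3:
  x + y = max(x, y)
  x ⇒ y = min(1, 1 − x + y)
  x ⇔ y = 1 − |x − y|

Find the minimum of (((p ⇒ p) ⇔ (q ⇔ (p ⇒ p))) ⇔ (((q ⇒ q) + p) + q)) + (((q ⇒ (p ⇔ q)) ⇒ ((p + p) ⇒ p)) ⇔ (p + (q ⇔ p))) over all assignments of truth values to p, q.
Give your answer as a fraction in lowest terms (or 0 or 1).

Take p = 0, q = 1/2:
p ⇒ p = 0 ⇒ 0 = 1
p ⇒ p = 0 ⇒ 0 = 1
q ⇔ (p ⇒ p) = 1/2 ⇔ 1 = 1/2
(p ⇒ p) ⇔ (q ⇔ (p ⇒ p)) = 1 ⇔ 1/2 = 1/2
q ⇒ q = 1/2 ⇒ 1/2 = 1
(q ⇒ q) + p = 1 + 0 = 1
((q ⇒ q) + p) + q = 1 + 1/2 = 1
((p ⇒ p) ⇔ (q ⇔ (p ⇒ p))) ⇔ (((q ⇒ q) + p) + q) = 1/2 ⇔ 1 = 1/2
p ⇔ q = 0 ⇔ 1/2 = 1/2
q ⇒ (p ⇔ q) = 1/2 ⇒ 1/2 = 1
p + p = 0 + 0 = 0
(p + p) ⇒ p = 0 ⇒ 0 = 1
(q ⇒ (p ⇔ q)) ⇒ ((p + p) ⇒ p) = 1 ⇒ 1 = 1
q ⇔ p = 1/2 ⇔ 0 = 1/2
p + (q ⇔ p) = 0 + 1/2 = 1/2
((q ⇒ (p ⇔ q)) ⇒ ((p + p) ⇒ p)) ⇔ (p + (q ⇔ p)) = 1 ⇔ 1/2 = 1/2
(((p ⇒ p) ⇔ (q ⇔ (p ⇒ p))) ⇔ (((q ⇒ q) + p) + q)) + (((q ⇒ (p ⇔ q)) ⇒ ((p + p) ⇒ p)) ⇔ (p + (q ⇔ p))) = 1/2 + 1/2 = 1/2
No assignment yields a value below 1/2, so this is the minimum.

1/2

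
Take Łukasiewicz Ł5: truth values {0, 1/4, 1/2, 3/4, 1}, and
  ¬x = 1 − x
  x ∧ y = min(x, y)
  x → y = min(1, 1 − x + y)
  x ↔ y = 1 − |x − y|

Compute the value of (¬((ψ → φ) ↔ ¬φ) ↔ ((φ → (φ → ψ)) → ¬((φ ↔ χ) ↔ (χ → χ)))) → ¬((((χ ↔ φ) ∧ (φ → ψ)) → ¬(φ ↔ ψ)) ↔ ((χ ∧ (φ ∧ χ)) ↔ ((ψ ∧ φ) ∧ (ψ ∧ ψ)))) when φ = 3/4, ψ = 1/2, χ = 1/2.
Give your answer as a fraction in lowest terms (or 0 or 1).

ψ → φ = 1/2 → 3/4 = 1
¬φ = ¬3/4 = 1/4
(ψ → φ) ↔ ¬φ = 1 ↔ 1/4 = 1/4
¬((ψ → φ) ↔ ¬φ) = ¬1/4 = 3/4
φ → ψ = 3/4 → 1/2 = 3/4
φ → (φ → ψ) = 3/4 → 3/4 = 1
φ ↔ χ = 3/4 ↔ 1/2 = 3/4
χ → χ = 1/2 → 1/2 = 1
(φ ↔ χ) ↔ (χ → χ) = 3/4 ↔ 1 = 3/4
¬((φ ↔ χ) ↔ (χ → χ)) = ¬3/4 = 1/4
(φ → (φ → ψ)) → ¬((φ ↔ χ) ↔ (χ → χ)) = 1 → 1/4 = 1/4
¬((ψ → φ) ↔ ¬φ) ↔ ((φ → (φ → ψ)) → ¬((φ ↔ χ) ↔ (χ → χ))) = 3/4 ↔ 1/4 = 1/2
χ ↔ φ = 1/2 ↔ 3/4 = 3/4
φ → ψ = 3/4 → 1/2 = 3/4
(χ ↔ φ) ∧ (φ → ψ) = 3/4 ∧ 3/4 = 3/4
φ ↔ ψ = 3/4 ↔ 1/2 = 3/4
¬(φ ↔ ψ) = ¬3/4 = 1/4
((χ ↔ φ) ∧ (φ → ψ)) → ¬(φ ↔ ψ) = 3/4 → 1/4 = 1/2
φ ∧ χ = 3/4 ∧ 1/2 = 1/2
χ ∧ (φ ∧ χ) = 1/2 ∧ 1/2 = 1/2
ψ ∧ φ = 1/2 ∧ 3/4 = 1/2
ψ ∧ ψ = 1/2 ∧ 1/2 = 1/2
(ψ ∧ φ) ∧ (ψ ∧ ψ) = 1/2 ∧ 1/2 = 1/2
(χ ∧ (φ ∧ χ)) ↔ ((ψ ∧ φ) ∧ (ψ ∧ ψ)) = 1/2 ↔ 1/2 = 1
(((χ ↔ φ) ∧ (φ → ψ)) → ¬(φ ↔ ψ)) ↔ ((χ ∧ (φ ∧ χ)) ↔ ((ψ ∧ φ) ∧ (ψ ∧ ψ))) = 1/2 ↔ 1 = 1/2
¬((((χ ↔ φ) ∧ (φ → ψ)) → ¬(φ ↔ ψ)) ↔ ((χ ∧ (φ ∧ χ)) ↔ ((ψ ∧ φ) ∧ (ψ ∧ ψ)))) = ¬1/2 = 1/2
(¬((ψ → φ) ↔ ¬φ) ↔ ((φ → (φ → ψ)) → ¬((φ ↔ χ) ↔ (χ → χ)))) → ¬((((χ ↔ φ) ∧ (φ → ψ)) → ¬(φ ↔ ψ)) ↔ ((χ ∧ (φ ∧ χ)) ↔ ((ψ ∧ φ) ∧ (ψ ∧ ψ)))) = 1/2 → 1/2 = 1

1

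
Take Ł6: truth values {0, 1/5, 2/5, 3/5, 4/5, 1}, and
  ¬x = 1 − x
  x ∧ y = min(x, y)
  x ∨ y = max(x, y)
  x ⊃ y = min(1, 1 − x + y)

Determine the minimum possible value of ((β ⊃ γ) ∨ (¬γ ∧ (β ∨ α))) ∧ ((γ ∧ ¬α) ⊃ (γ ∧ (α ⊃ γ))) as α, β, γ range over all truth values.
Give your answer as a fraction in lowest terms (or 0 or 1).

Take α = 0, β = 2/5, γ = 0:
β ⊃ γ = 2/5 ⊃ 0 = 3/5
¬γ = ¬0 = 1
β ∨ α = 2/5 ∨ 0 = 2/5
¬γ ∧ (β ∨ α) = 1 ∧ 2/5 = 2/5
(β ⊃ γ) ∨ (¬γ ∧ (β ∨ α)) = 3/5 ∨ 2/5 = 3/5
¬α = ¬0 = 1
γ ∧ ¬α = 0 ∧ 1 = 0
α ⊃ γ = 0 ⊃ 0 = 1
γ ∧ (α ⊃ γ) = 0 ∧ 1 = 0
(γ ∧ ¬α) ⊃ (γ ∧ (α ⊃ γ)) = 0 ⊃ 0 = 1
((β ⊃ γ) ∨ (¬γ ∧ (β ∨ α))) ∧ ((γ ∧ ¬α) ⊃ (γ ∧ (α ⊃ γ))) = 3/5 ∧ 1 = 3/5
No assignment yields a value below 3/5, so this is the minimum.

3/5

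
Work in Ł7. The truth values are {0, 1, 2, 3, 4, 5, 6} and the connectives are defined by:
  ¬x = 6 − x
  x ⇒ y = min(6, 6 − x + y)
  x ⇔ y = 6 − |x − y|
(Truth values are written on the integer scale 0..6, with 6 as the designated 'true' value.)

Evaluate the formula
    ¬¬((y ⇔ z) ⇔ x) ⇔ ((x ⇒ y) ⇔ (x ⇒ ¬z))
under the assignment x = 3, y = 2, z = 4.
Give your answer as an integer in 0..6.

y ⇔ z = 2 ⇔ 4 = 4
(y ⇔ z) ⇔ x = 4 ⇔ 3 = 5
¬((y ⇔ z) ⇔ x) = ¬5 = 1
¬¬((y ⇔ z) ⇔ x) = ¬1 = 5
x ⇒ y = 3 ⇒ 2 = 5
¬z = ¬4 = 2
x ⇒ ¬z = 3 ⇒ 2 = 5
(x ⇒ y) ⇔ (x ⇒ ¬z) = 5 ⇔ 5 = 6
¬¬((y ⇔ z) ⇔ x) ⇔ ((x ⇒ y) ⇔ (x ⇒ ¬z)) = 5 ⇔ 6 = 5

5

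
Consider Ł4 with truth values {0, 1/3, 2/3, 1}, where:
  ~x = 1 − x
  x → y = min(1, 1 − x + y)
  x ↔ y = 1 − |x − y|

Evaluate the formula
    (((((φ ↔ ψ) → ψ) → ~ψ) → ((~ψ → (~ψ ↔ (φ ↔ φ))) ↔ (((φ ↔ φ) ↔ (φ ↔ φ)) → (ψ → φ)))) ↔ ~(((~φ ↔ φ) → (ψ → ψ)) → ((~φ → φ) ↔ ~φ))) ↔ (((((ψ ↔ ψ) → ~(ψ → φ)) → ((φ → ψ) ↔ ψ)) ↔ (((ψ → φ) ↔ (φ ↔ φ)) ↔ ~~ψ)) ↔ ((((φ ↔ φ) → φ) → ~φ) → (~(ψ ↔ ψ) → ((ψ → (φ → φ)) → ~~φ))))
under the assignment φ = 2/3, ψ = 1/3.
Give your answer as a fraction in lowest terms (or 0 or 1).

2/3

φ ↔ ψ = 2/3 ↔ 1/3 = 2/3
(φ ↔ ψ) → ψ = 2/3 → 1/3 = 2/3
~ψ = ~1/3 = 2/3
((φ ↔ ψ) → ψ) → ~ψ = 2/3 → 2/3 = 1
~ψ = ~1/3 = 2/3
~ψ = ~1/3 = 2/3
φ ↔ φ = 2/3 ↔ 2/3 = 1
~ψ ↔ (φ ↔ φ) = 2/3 ↔ 1 = 2/3
~ψ → (~ψ ↔ (φ ↔ φ)) = 2/3 → 2/3 = 1
φ ↔ φ = 2/3 ↔ 2/3 = 1
φ ↔ φ = 2/3 ↔ 2/3 = 1
(φ ↔ φ) ↔ (φ ↔ φ) = 1 ↔ 1 = 1
ψ → φ = 1/3 → 2/3 = 1
((φ ↔ φ) ↔ (φ ↔ φ)) → (ψ → φ) = 1 → 1 = 1
(~ψ → (~ψ ↔ (φ ↔ φ))) ↔ (((φ ↔ φ) ↔ (φ ↔ φ)) → (ψ → φ)) = 1 ↔ 1 = 1
(((φ ↔ ψ) → ψ) → ~ψ) → ((~ψ → (~ψ ↔ (φ ↔ φ))) ↔ (((φ ↔ φ) ↔ (φ ↔ φ)) → (ψ → φ))) = 1 → 1 = 1
~φ = ~2/3 = 1/3
~φ ↔ φ = 1/3 ↔ 2/3 = 2/3
ψ → ψ = 1/3 → 1/3 = 1
(~φ ↔ φ) → (ψ → ψ) = 2/3 → 1 = 1
~φ = ~2/3 = 1/3
~φ → φ = 1/3 → 2/3 = 1
~φ = ~2/3 = 1/3
(~φ → φ) ↔ ~φ = 1 ↔ 1/3 = 1/3
((~φ ↔ φ) → (ψ → ψ)) → ((~φ → φ) ↔ ~φ) = 1 → 1/3 = 1/3
~(((~φ ↔ φ) → (ψ → ψ)) → ((~φ → φ) ↔ ~φ)) = ~1/3 = 2/3
((((φ ↔ ψ) → ψ) → ~ψ) → ((~ψ → (~ψ ↔ (φ ↔ φ))) ↔ (((φ ↔ φ) ↔ (φ ↔ φ)) → (ψ → φ)))) ↔ ~(((~φ ↔ φ) → (ψ → ψ)) → ((~φ → φ) ↔ ~φ)) = 1 ↔ 2/3 = 2/3
ψ ↔ ψ = 1/3 ↔ 1/3 = 1
ψ → φ = 1/3 → 2/3 = 1
~(ψ → φ) = ~1 = 0
(ψ ↔ ψ) → ~(ψ → φ) = 1 → 0 = 0
φ → ψ = 2/3 → 1/3 = 2/3
(φ → ψ) ↔ ψ = 2/3 ↔ 1/3 = 2/3
((ψ ↔ ψ) → ~(ψ → φ)) → ((φ → ψ) ↔ ψ) = 0 → 2/3 = 1
ψ → φ = 1/3 → 2/3 = 1
φ ↔ φ = 2/3 ↔ 2/3 = 1
(ψ → φ) ↔ (φ ↔ φ) = 1 ↔ 1 = 1
~ψ = ~1/3 = 2/3
~~ψ = ~2/3 = 1/3
((ψ → φ) ↔ (φ ↔ φ)) ↔ ~~ψ = 1 ↔ 1/3 = 1/3
(((ψ ↔ ψ) → ~(ψ → φ)) → ((φ → ψ) ↔ ψ)) ↔ (((ψ → φ) ↔ (φ ↔ φ)) ↔ ~~ψ) = 1 ↔ 1/3 = 1/3
φ ↔ φ = 2/3 ↔ 2/3 = 1
(φ ↔ φ) → φ = 1 → 2/3 = 2/3
~φ = ~2/3 = 1/3
((φ ↔ φ) → φ) → ~φ = 2/3 → 1/3 = 2/3
ψ ↔ ψ = 1/3 ↔ 1/3 = 1
~(ψ ↔ ψ) = ~1 = 0
φ → φ = 2/3 → 2/3 = 1
ψ → (φ → φ) = 1/3 → 1 = 1
~φ = ~2/3 = 1/3
~~φ = ~1/3 = 2/3
(ψ → (φ → φ)) → ~~φ = 1 → 2/3 = 2/3
~(ψ ↔ ψ) → ((ψ → (φ → φ)) → ~~φ) = 0 → 2/3 = 1
(((φ ↔ φ) → φ) → ~φ) → (~(ψ ↔ ψ) → ((ψ → (φ → φ)) → ~~φ)) = 2/3 → 1 = 1
((((ψ ↔ ψ) → ~(ψ → φ)) → ((φ → ψ) ↔ ψ)) ↔ (((ψ → φ) ↔ (φ ↔ φ)) ↔ ~~ψ)) ↔ ((((φ ↔ φ) → φ) → ~φ) → (~(ψ ↔ ψ) → ((ψ → (φ → φ)) → ~~φ))) = 1/3 ↔ 1 = 1/3
(((((φ ↔ ψ) → ψ) → ~ψ) → ((~ψ → (~ψ ↔ (φ ↔ φ))) ↔ (((φ ↔ φ) ↔ (φ ↔ φ)) → (ψ → φ)))) ↔ ~(((~φ ↔ φ) → (ψ → ψ)) → ((~φ → φ) ↔ ~φ))) ↔ (((((ψ ↔ ψ) → ~(ψ → φ)) → ((φ → ψ) ↔ ψ)) ↔ (((ψ → φ) ↔ (φ ↔ φ)) ↔ ~~ψ)) ↔ ((((φ ↔ φ) → φ) → ~φ) → (~(ψ ↔ ψ) → ((ψ → (φ → φ)) → ~~φ)))) = 2/3 ↔ 1/3 = 2/3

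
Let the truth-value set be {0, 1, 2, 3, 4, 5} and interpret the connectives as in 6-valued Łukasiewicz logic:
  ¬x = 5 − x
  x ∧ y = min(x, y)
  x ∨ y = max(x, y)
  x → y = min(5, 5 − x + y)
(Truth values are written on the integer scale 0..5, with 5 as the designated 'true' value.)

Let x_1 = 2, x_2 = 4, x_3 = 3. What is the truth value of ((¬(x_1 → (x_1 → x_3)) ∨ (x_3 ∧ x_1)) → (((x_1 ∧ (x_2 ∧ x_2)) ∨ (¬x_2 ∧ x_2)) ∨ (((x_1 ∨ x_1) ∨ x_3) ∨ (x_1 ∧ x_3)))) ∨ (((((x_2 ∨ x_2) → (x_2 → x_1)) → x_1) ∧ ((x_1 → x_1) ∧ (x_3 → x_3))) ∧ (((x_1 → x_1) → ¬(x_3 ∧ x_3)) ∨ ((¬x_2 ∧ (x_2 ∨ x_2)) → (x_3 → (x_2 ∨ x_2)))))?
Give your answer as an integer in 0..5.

x_1 → x_3 = 2 → 3 = 5
x_1 → (x_1 → x_3) = 2 → 5 = 5
¬(x_1 → (x_1 → x_3)) = ¬5 = 0
x_3 ∧ x_1 = 3 ∧ 2 = 2
¬(x_1 → (x_1 → x_3)) ∨ (x_3 ∧ x_1) = 0 ∨ 2 = 2
x_2 ∧ x_2 = 4 ∧ 4 = 4
x_1 ∧ (x_2 ∧ x_2) = 2 ∧ 4 = 2
¬x_2 = ¬4 = 1
¬x_2 ∧ x_2 = 1 ∧ 4 = 1
(x_1 ∧ (x_2 ∧ x_2)) ∨ (¬x_2 ∧ x_2) = 2 ∨ 1 = 2
x_1 ∨ x_1 = 2 ∨ 2 = 2
(x_1 ∨ x_1) ∨ x_3 = 2 ∨ 3 = 3
x_1 ∧ x_3 = 2 ∧ 3 = 2
((x_1 ∨ x_1) ∨ x_3) ∨ (x_1 ∧ x_3) = 3 ∨ 2 = 3
((x_1 ∧ (x_2 ∧ x_2)) ∨ (¬x_2 ∧ x_2)) ∨ (((x_1 ∨ x_1) ∨ x_3) ∨ (x_1 ∧ x_3)) = 2 ∨ 3 = 3
(¬(x_1 → (x_1 → x_3)) ∨ (x_3 ∧ x_1)) → (((x_1 ∧ (x_2 ∧ x_2)) ∨ (¬x_2 ∧ x_2)) ∨ (((x_1 ∨ x_1) ∨ x_3) ∨ (x_1 ∧ x_3))) = 2 → 3 = 5
x_2 ∨ x_2 = 4 ∨ 4 = 4
x_2 → x_1 = 4 → 2 = 3
(x_2 ∨ x_2) → (x_2 → x_1) = 4 → 3 = 4
((x_2 ∨ x_2) → (x_2 → x_1)) → x_1 = 4 → 2 = 3
x_1 → x_1 = 2 → 2 = 5
x_3 → x_3 = 3 → 3 = 5
(x_1 → x_1) ∧ (x_3 → x_3) = 5 ∧ 5 = 5
(((x_2 ∨ x_2) → (x_2 → x_1)) → x_1) ∧ ((x_1 → x_1) ∧ (x_3 → x_3)) = 3 ∧ 5 = 3
x_1 → x_1 = 2 → 2 = 5
x_3 ∧ x_3 = 3 ∧ 3 = 3
¬(x_3 ∧ x_3) = ¬3 = 2
(x_1 → x_1) → ¬(x_3 ∧ x_3) = 5 → 2 = 2
¬x_2 = ¬4 = 1
x_2 ∨ x_2 = 4 ∨ 4 = 4
¬x_2 ∧ (x_2 ∨ x_2) = 1 ∧ 4 = 1
x_2 ∨ x_2 = 4 ∨ 4 = 4
x_3 → (x_2 ∨ x_2) = 3 → 4 = 5
(¬x_2 ∧ (x_2 ∨ x_2)) → (x_3 → (x_2 ∨ x_2)) = 1 → 5 = 5
((x_1 → x_1) → ¬(x_3 ∧ x_3)) ∨ ((¬x_2 ∧ (x_2 ∨ x_2)) → (x_3 → (x_2 ∨ x_2))) = 2 ∨ 5 = 5
((((x_2 ∨ x_2) → (x_2 → x_1)) → x_1) ∧ ((x_1 → x_1) ∧ (x_3 → x_3))) ∧ (((x_1 → x_1) → ¬(x_3 ∧ x_3)) ∨ ((¬x_2 ∧ (x_2 ∨ x_2)) → (x_3 → (x_2 ∨ x_2)))) = 3 ∧ 5 = 3
((¬(x_1 → (x_1 → x_3)) ∨ (x_3 ∧ x_1)) → (((x_1 ∧ (x_2 ∧ x_2)) ∨ (¬x_2 ∧ x_2)) ∨ (((x_1 ∨ x_1) ∨ x_3) ∨ (x_1 ∧ x_3)))) ∨ (((((x_2 ∨ x_2) → (x_2 → x_1)) → x_1) ∧ ((x_1 → x_1) ∧ (x_3 → x_3))) ∧ (((x_1 → x_1) → ¬(x_3 ∧ x_3)) ∨ ((¬x_2 ∧ (x_2 ∨ x_2)) → (x_3 → (x_2 ∨ x_2))))) = 5 ∨ 3 = 5

5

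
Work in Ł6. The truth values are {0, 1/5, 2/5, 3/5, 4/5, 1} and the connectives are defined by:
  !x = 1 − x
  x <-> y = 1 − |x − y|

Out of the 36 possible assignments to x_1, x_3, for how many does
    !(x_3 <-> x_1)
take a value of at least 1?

2

value 1: 2 assignments (counts)
value 4/5: 4 assignments
value 3/5: 6 assignments
value 2/5: 8 assignments
value 1/5: 10 assignments
value 0: 6 assignments
So 2 of the 36 assignments meet the threshold.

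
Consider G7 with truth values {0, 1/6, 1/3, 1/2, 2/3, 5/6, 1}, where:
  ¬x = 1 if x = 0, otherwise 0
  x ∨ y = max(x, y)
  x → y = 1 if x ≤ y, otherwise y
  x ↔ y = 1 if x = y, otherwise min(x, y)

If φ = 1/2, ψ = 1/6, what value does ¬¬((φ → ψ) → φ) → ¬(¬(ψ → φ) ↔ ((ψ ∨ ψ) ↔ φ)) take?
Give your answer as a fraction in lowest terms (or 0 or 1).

1

φ → ψ = 1/2 → 1/6 = 1/6
(φ → ψ) → φ = 1/6 → 1/2 = 1
¬((φ → ψ) → φ) = ¬1 = 0
¬¬((φ → ψ) → φ) = ¬0 = 1
ψ → φ = 1/6 → 1/2 = 1
¬(ψ → φ) = ¬1 = 0
ψ ∨ ψ = 1/6 ∨ 1/6 = 1/6
(ψ ∨ ψ) ↔ φ = 1/6 ↔ 1/2 = 1/6
¬(ψ → φ) ↔ ((ψ ∨ ψ) ↔ φ) = 0 ↔ 1/6 = 0
¬(¬(ψ → φ) ↔ ((ψ ∨ ψ) ↔ φ)) = ¬0 = 1
¬¬((φ → ψ) → φ) → ¬(¬(ψ → φ) ↔ ((ψ ∨ ψ) ↔ φ)) = 1 → 1 = 1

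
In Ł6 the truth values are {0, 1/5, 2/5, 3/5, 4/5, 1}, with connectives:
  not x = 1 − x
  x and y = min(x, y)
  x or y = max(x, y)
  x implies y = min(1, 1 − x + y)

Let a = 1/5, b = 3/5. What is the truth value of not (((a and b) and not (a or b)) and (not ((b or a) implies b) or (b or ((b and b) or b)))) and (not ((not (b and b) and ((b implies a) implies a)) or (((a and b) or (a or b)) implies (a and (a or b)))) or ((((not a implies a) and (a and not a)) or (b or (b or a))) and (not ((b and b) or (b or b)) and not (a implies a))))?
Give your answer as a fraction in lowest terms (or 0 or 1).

a and b = 1/5 and 3/5 = 1/5
a or b = 1/5 or 3/5 = 3/5
not (a or b) = not 3/5 = 2/5
(a and b) and not (a or b) = 1/5 and 2/5 = 1/5
b or a = 3/5 or 1/5 = 3/5
(b or a) implies b = 3/5 implies 3/5 = 1
not ((b or a) implies b) = not 1 = 0
b and b = 3/5 and 3/5 = 3/5
(b and b) or b = 3/5 or 3/5 = 3/5
b or ((b and b) or b) = 3/5 or 3/5 = 3/5
not ((b or a) implies b) or (b or ((b and b) or b)) = 0 or 3/5 = 3/5
((a and b) and not (a or b)) and (not ((b or a) implies b) or (b or ((b and b) or b))) = 1/5 and 3/5 = 1/5
not (((a and b) and not (a or b)) and (not ((b or a) implies b) or (b or ((b and b) or b)))) = not 1/5 = 4/5
b and b = 3/5 and 3/5 = 3/5
not (b and b) = not 3/5 = 2/5
b implies a = 3/5 implies 1/5 = 3/5
(b implies a) implies a = 3/5 implies 1/5 = 3/5
not (b and b) and ((b implies a) implies a) = 2/5 and 3/5 = 2/5
a and b = 1/5 and 3/5 = 1/5
a or b = 1/5 or 3/5 = 3/5
(a and b) or (a or b) = 1/5 or 3/5 = 3/5
a or b = 1/5 or 3/5 = 3/5
a and (a or b) = 1/5 and 3/5 = 1/5
((a and b) or (a or b)) implies (a and (a or b)) = 3/5 implies 1/5 = 3/5
(not (b and b) and ((b implies a) implies a)) or (((a and b) or (a or b)) implies (a and (a or b))) = 2/5 or 3/5 = 3/5
not ((not (b and b) and ((b implies a) implies a)) or (((a and b) or (a or b)) implies (a and (a or b)))) = not 3/5 = 2/5
not a = not 1/5 = 4/5
not a implies a = 4/5 implies 1/5 = 2/5
not a = not 1/5 = 4/5
a and not a = 1/5 and 4/5 = 1/5
(not a implies a) and (a and not a) = 2/5 and 1/5 = 1/5
b or a = 3/5 or 1/5 = 3/5
b or (b or a) = 3/5 or 3/5 = 3/5
((not a implies a) and (a and not a)) or (b or (b or a)) = 1/5 or 3/5 = 3/5
b and b = 3/5 and 3/5 = 3/5
b or b = 3/5 or 3/5 = 3/5
(b and b) or (b or b) = 3/5 or 3/5 = 3/5
not ((b and b) or (b or b)) = not 3/5 = 2/5
a implies a = 1/5 implies 1/5 = 1
not (a implies a) = not 1 = 0
not ((b and b) or (b or b)) and not (a implies a) = 2/5 and 0 = 0
(((not a implies a) and (a and not a)) or (b or (b or a))) and (not ((b and b) or (b or b)) and not (a implies a)) = 3/5 and 0 = 0
not ((not (b and b) and ((b implies a) implies a)) or (((a and b) or (a or b)) implies (a and (a or b)))) or ((((not a implies a) and (a and not a)) or (b or (b or a))) and (not ((b and b) or (b or b)) and not (a implies a))) = 2/5 or 0 = 2/5
not (((a and b) and not (a or b)) and (not ((b or a) implies b) or (b or ((b and b) or b)))) and (not ((not (b and b) and ((b implies a) implies a)) or (((a and b) or (a or b)) implies (a and (a or b)))) or ((((not a implies a) and (a and not a)) or (b or (b or a))) and (not ((b and b) or (b or b)) and not (a implies a)))) = 4/5 and 2/5 = 2/5

2/5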